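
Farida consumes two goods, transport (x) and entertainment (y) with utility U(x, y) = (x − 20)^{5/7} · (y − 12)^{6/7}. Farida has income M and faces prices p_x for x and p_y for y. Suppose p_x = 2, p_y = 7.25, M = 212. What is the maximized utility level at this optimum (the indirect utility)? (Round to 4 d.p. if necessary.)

V = 40.6693

This is Cobb-Douglas in (x−20, y−12): tangency gives 5/7·p_y·(y−12) = 6/7·p_x·(x−20).
After buying the subsistence bundle (20, 12), a share 5/11 of the remaining income goes to x: x* = 20 + 5/11·(M − 20p_x − 12p_y)/p_x.
Discretionary income = 212 − 20·2 − 12·7.25 = 85; x* = 20 + 5/11·85/2 = 39.3182; y* = 12 + 6/11·85/7.25 = 18.395.
Utility at the optimum: U(39.3182, 18.395) = 40.6693.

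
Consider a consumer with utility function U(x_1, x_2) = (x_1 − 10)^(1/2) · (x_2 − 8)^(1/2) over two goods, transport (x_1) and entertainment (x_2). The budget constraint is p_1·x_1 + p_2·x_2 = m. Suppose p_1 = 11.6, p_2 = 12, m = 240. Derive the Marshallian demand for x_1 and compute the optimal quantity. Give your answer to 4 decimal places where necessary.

This is Cobb-Douglas in (x_1−10, x_2−8): tangency gives 0.5·p_2·(x_2−8) = 0.5·p_1·(x_1−10).
Substituting into the budget: x_1* = 10 + 0.5·(m − 10·p_1 − 8·p_2)/p_1, and x_2* = 8 + 0.5·(…)/p_2.
Discretionary income = 240 − 10·11.6 − 8·12 = 28; x_1* = 10 + 0.5·28/11.6 = 11.2069.

x_1* = 11.2069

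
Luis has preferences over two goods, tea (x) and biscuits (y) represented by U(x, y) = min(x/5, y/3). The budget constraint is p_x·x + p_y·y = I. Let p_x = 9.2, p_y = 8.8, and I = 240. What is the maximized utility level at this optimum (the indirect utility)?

Leontief preferences: the optimum is at the kink where x/5 = y/3, i.e. y = (3/5)·x.
Budget: p_x·x + p_y·(3/5)·x = I, so (5·p_x + 3·p_y)·x = 5·I.
Demand: x*(p_x,p_y,I) = 5·I/(5·p_x + 3·p_y), y* = 3·I/(5·p_x + 3·p_y).
Here 5·9.2 + 3·8.8 = 72.4, giving x* = 16.5746 and y* = 9.9448.
Utility at the optimum: U(16.5746, 9.9448) = 3.3149.

V = 3.3149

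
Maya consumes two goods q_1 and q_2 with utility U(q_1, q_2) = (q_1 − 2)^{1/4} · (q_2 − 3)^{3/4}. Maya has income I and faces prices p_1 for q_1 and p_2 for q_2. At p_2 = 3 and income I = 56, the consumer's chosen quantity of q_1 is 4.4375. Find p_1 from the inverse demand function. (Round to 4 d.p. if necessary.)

MRS = (1/3)·(q_2−3)/(q_1−2). Tangency with p_1/p_2 gives q_2−3 = 3·(p_1/p_2)·(q_1−2).
Substituting into the budget: q_1* = 2 + 0.25·(I − 2·p_1 − 3·p_2)/p_1, and q_2* = 3 + 0.75·(…)/p_2.
Set q_1* = 4.4375 in the demand function and solve for p_1: p_1 = 4.

p_1 = 4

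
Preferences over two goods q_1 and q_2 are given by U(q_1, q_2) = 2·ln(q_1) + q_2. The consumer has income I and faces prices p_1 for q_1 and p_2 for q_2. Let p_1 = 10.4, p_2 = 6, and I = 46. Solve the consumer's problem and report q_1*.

q_1* = 1.1538

Set MRS = p_1/p_2: (2/q_1)/1 = p_1/p_2.
So q_1*(p_1,p_2) = 2·p_2/p_1, independent of income; and q_2* = (I − 2·p_2)/p_2.
At the given prices: q_1* = 2·6/10.4 = 1.1538.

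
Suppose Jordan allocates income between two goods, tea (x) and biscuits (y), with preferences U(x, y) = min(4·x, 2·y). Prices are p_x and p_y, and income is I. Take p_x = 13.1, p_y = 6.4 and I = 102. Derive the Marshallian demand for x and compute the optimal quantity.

With perfect complements, no substitution: consume in ratio x:y = 2:4.
Budget: p_x·x + p_y·2·x = I, so (2·p_x + 4·p_y)·x = 2·I.
Demand: x*(p_x,p_y,I) = 2·I/(2·p_x + 4·p_y), y* = 4·I/(2·p_x + 4·p_y).
Here 2·13.1 + 4·6.4 = 51.8, giving x* = 3.9382.

x* = 3.9382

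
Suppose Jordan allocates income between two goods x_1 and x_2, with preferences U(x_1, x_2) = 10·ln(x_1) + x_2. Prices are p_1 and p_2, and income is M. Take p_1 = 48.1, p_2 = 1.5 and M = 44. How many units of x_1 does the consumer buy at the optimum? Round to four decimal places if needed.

Set MRS = p_1/p_2: (10/x_1)/1 = p_1/p_2.
So x_1*(p_1,p_2) = 10·p_2/p_1, independent of income; and x_2* = (M − 10·p_2)/p_2.
At the given prices: x_1* = 10·1.5/48.1 = 0.3119.

x_1* = 0.3119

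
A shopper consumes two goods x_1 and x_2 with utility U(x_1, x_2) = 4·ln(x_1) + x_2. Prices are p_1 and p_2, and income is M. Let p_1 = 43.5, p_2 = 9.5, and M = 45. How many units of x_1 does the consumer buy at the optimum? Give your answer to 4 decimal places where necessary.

x_1* = 0.8736

So x_1*(p_1,p_2) = 4·p_2/p_1, independent of income; and x_2* = (M − 4·p_2)/p_2.
At the given prices: x_1* = 4·9.5/43.5 = 0.8736.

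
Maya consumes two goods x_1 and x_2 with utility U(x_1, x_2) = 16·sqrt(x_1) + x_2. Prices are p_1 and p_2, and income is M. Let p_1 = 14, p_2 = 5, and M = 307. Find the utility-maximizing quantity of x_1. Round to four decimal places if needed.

x_1* = 8.1633

Set MRS = p_1/p_2: 8·x_1^(−1/2) = p_1/p_2.
Solve: √x_1 = 8·p_2/p_1, so x_1*(p_1,p_2) = (8·p_2/p_1)², and x_2* = (M − p_1·x_1*)/p_2.
Plugging in: x_1* = (8·5/14)² = 8.1633.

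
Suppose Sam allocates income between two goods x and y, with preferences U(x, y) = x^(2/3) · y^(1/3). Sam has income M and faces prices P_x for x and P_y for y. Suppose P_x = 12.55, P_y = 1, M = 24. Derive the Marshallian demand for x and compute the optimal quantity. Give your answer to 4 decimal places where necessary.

x* = 1.2749

Tangency: MRS = 2·y/x = P_x/P_y.
Rearranging, P_y·y = (1/2)·P_x·x. Substituting into the budget gives P_x·x·(1 + (1/2)) = M.
Demand: x*(P_x,P_y,M) = 2/3·M/P_x and y* = 1/3·M/P_y.
At P_x=12.55, P_y=1, M=24: x* = 2/3·24/12.55 = 1.2749.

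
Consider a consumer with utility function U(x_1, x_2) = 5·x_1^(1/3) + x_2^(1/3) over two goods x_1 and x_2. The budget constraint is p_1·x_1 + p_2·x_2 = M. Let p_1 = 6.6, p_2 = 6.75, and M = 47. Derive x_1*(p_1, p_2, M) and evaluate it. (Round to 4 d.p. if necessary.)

x_1* = 6.5426

From the CES first-order condition, 5·(x_2/x_1)^(2/3) = p_1/p_2.
Solve for the ratio: x_2/x_1 = [(1/5)·p_1/p_2]^(1.5).
With the ratio pinned down, the budget gives x_1* = M/(p_1 + p_2·(x_2/x_1)) and x_2* = (x_2/x_1)·x_1*.
Numerically x_2/x_1 = 0.086478, so x_1* = 47/(6.6 + 6.75·0.086478) = 6.5426.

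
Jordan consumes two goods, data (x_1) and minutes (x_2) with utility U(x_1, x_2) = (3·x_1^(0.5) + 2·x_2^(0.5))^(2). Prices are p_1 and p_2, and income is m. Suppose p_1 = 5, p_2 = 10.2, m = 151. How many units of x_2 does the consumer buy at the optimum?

x_2* = 2.6483

From the CES first-order condition, (3/2)·(x_2/x_1)^(0.5) = p_1/p_2.
Hence x_2/x_1 = ((2/3)·p_1/p_2)^(1/(0.5)), i.e. raised to the 2 power.
With the ratio pinned down, the budget gives x_1* = m/(p_1 + p_2·(x_2/x_1)) and x_2* = (x_2/x_1)·x_1*.
Numerically x_2/x_1 = 0.106797, so x_1* = 151/(5 + 10.2·0.106797) = 24.7975 and x_2* = 0.106797·24.7975 = 2.6483.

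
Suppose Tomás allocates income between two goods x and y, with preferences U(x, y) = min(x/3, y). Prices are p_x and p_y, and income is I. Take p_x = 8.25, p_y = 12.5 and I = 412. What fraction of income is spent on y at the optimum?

Leontief preferences: the optimum is at the kink where x/3 = y/1, i.e. y = (1/3)·x.
Budget: p_x·x + p_y·(1/3)·x = I, so (3·p_x + p_y)·x = 3·I.
Demand: x*(p_x,p_y,I) = 3·I/(3·p_x + p_y), y* = I/(3·p_x + p_y).
Here 3·8.25 + 12.5 = 37.25, giving x* = 33.1812 and y* = 11.0604.
Expenditure on y: 12.5·11.0604 = 138.255; share = 0.3356.

share on y = 0.3356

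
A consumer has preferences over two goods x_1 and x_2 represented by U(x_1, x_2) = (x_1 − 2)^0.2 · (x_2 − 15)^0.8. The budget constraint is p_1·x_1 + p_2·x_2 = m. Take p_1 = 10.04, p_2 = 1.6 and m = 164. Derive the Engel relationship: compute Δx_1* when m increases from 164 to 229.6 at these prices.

Δx_1* = 1.3068

Substituting into the budget: x_1* = 2 + 0.2·(m − 2·p_1 − 15·p_2)/p_1, and x_2* = 15 + 0.8·(…)/p_2.
Discretionary income = 164 − 2·10.04 − 15·1.6 = 119.92; x_1* = 2 + 0.2·119.92/10.04 = 4.3888.
At m' = 229.6: x_1* = 5.6956. Change: 5.6956 − 4.3888 = 1.3068.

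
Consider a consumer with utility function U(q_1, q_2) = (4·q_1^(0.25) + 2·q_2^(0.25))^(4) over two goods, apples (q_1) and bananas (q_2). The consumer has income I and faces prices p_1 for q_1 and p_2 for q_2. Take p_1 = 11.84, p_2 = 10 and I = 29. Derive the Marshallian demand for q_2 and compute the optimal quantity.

q_2* = 0.8575

MRS = MU_q_1/MU_q_2 = 2·(q_2/q_1)^(0.75). Set equal to p_1/p_2.
Solve for the ratio: q_2/q_1 = [(1/2)·p_1/p_2]^(4/3).
With the ratio pinned down, the budget gives q_1* = I/(p_1 + p_2·(q_2/q_1)) and q_2* = (q_2/q_1)·q_1*.
Numerically q_2/q_1 = 0.497083, so q_1* = 29/(11.84 + 10·0.497083) = 1.7251 and q_2* = 0.497083·1.7251 = 0.8575.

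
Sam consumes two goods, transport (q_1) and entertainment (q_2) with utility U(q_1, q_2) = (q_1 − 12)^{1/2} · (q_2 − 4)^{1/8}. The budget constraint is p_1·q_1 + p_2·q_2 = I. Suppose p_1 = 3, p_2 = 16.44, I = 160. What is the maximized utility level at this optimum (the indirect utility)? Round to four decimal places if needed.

This is Cobb-Douglas in (q_1−12, q_2−4): tangency gives 0.5·p_2·(q_2−4) = 0.125·p_1·(q_1−12).
After buying the subsistence bundle (12, 4), a share 0.8 of the remaining income goes to q_1: q_1* = 12 + 0.8·(I − 12p_1 − 4p_2)/p_1.
Discretionary income = 160 − 12·3 − 4·16.44 = 58.24; q_1* = 12 + 0.8·58.24/3 = 27.5307; q_2* = 4 + 0.2·58.24/16.44 = 4.7085.
Utility at the optimum: U(27.5307, 4.7085) = 3.7748.

V = 3.7748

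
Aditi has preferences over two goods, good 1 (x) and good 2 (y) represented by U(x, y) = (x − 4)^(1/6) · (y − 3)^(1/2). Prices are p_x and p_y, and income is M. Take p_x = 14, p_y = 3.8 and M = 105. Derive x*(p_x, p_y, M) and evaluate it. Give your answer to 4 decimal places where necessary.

x* = 4.6714

After buying the subsistence bundle (4, 3), a share 0.25 of the remaining income goes to x: x* = 4 + 0.25·(M − 4p_x − 3p_y)/p_x.
Discretionary income = 105 − 4·14 − 3·3.8 = 37.6; x* = 4 + 0.25·37.6/14 = 4.6714.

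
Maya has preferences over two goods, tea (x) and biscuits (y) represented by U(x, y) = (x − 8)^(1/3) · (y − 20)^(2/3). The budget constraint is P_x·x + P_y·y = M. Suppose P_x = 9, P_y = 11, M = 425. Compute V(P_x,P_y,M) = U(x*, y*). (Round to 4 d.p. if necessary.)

This is Cobb-Douglas in (x−8, y−20): tangency gives 1/3·P_y·(y−20) = 2/3·P_x·(x−8).
After buying the subsistence bundle (8, 20), a share 1/3 of the remaining income goes to x: x* = 8 + 1/3·(M − 8P_x − 20P_y)/P_x.
Discretionary income = 425 − 8·9 − 20·11 = 133; x* = 8 + 1/3·133/9 = 12.9259; y* = 20 + 2/3·133/11 = 28.0606.
Utility at the optimum: U(12.9259, 28.0606) = 6.8403.

V = 6.8403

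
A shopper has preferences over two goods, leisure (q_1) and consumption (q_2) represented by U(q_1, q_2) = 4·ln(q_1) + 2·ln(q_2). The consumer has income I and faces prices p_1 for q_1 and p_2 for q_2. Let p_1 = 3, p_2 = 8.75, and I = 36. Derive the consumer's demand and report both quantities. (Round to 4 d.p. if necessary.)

MU_q_1/MU_q_2 = (4·q_2)/(2·q_1); tangency sets this equal to p_1/p_2.
So 4·p_2·q_2 = 2·p_1·q_1; combined with the budget, a share 2/3 of income goes to q_1.
Demand: q_1*(p_1,p_2,I) = 2/3·I/p_1 and q_2* = 1/3·I/p_2.
At p_1=3, p_2=8.75, I=36: q_1* = 2/3·36/3 = 8, q_2* = 1.3714.

q_1* = 8, q_2* = 1.3714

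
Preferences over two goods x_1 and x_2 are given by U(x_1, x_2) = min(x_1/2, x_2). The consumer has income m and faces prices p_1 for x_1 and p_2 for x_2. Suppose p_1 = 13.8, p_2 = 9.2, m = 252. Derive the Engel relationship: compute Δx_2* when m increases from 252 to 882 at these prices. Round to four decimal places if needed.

With perfect complements, no substitution: consume in ratio x_1:x_2 = 2:1.
Budget: p_1·x_1 + p_2·(1/2)·x_1 = m, so (2·p_1 + p_2)·x_1 = 2·m.
Demand: x_1*(p_1,p_2,m) = 2·m/(2·p_1 + p_2), x_2* = m/(2·p_1 + p_2).
Here 2·13.8 + 9.2 = 36.8, giving x_2* = 6.8478.
At m' = 882: x_2* = 23.9674. Change: 23.9674 − 6.8478 = 17.1196.

Δx_2* = 17.1196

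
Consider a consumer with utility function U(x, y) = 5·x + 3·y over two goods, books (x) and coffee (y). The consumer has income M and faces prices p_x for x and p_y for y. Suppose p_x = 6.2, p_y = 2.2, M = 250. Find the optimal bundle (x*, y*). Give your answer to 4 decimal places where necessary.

Perfect substitutes: compare marginal utility per dollar. 5/p_x vs 3/p_y → 0.8065 vs 1.3636.
y gives more utility per dollar, so spend all income on y: y* = M/p_y, x* = 0.
Numerically: x* = 0, y* = 113.6364.

x* = 0, y* = 113.6364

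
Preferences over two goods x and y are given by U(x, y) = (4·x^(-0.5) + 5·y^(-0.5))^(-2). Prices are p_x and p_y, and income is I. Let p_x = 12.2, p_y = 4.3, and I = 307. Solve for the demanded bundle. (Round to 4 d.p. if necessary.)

x* = 13.8288, y* = 32.1602

From the CES first-order condition, (4/5)·(y/x)^(1.5) = p_x/p_y.
Hence y/x = ((5/4)·p_x/p_y)^(1/(1.5)), i.e. raised to the 2/3 power.
Substitute y = (y/x)·x into the budget: x* = I/(p_x + p_y·(y/x)).
Numerically y/x = 2.325596, so x* = 307/(12.2 + 4.3·2.325596) = 13.8288 and y* = 2.325596·13.8288 = 32.1602.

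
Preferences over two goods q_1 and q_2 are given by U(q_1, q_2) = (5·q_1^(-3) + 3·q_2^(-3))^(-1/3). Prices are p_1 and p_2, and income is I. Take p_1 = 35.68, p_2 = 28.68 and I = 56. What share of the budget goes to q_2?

With the ratio pinned down, the budget gives q_1* = I/(p_1 + p_2·(q_2/q_1)) and q_2* = (q_2/q_1)·q_1*.
Numerically q_2/q_1 = 0.9295, so q_1* = 56/(35.68 + 28.68·0.9295) = 0.8983 and q_2* = 0.9295·0.8983 = 0.835.
Expenditure on q_2: 28.68·0.835 = 23.9477; share = 0.4276.

share on q_2 = 0.4276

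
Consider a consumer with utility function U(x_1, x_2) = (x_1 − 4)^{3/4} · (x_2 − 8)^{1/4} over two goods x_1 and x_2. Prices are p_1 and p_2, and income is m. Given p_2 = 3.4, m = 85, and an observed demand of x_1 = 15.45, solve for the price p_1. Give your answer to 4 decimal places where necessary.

p_1 = 3

MRS = 3·(x_2−8)/(x_1−4). Tangency with p_1/p_2 gives x_2−8 = (1/3)·(p_1/p_2)·(x_1−4).
Substituting into the budget: x_1* = 4 + 0.75·(m − 4·p_1 − 8·p_2)/p_1, and x_2* = 8 + 0.25·(…)/p_2.
Set x_1* = 15.45 in the demand function and solve for p_1: p_1 = 3.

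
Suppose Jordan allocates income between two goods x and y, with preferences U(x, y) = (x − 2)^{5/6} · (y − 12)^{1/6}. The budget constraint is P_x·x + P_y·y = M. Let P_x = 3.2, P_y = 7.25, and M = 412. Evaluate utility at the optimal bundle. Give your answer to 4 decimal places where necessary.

This is Cobb-Douglas in (x−2, y−12): tangency gives 5/6·P_y·(y−12) = 1/6·P_x·(x−2).
Substituting into the budget: x* = 2 + 5/6·(M − 2·P_x − 12·P_y)/P_x, and y* = 12 + 1/6·(…)/P_y.
Discretionary income = 412 − 2·3.2 − 12·7.25 = 318.6; x* = 2 + 5/6·318.6/3.2 = 84.9688; y* = 12 + 1/6·318.6/7.25 = 19.3241.
Utility at the optimum: U(84.9688, 19.3241) = 55.3632.

V = 55.3632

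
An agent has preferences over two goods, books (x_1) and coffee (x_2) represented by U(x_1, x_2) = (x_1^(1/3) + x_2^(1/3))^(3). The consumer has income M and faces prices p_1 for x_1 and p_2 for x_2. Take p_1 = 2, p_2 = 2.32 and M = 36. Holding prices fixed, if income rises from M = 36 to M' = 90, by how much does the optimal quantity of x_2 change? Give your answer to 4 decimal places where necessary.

With the ratio pinned down, the budget gives x_1* = M/(p_1 + p_2·(x_2/x_1)) and x_2* = (x_2/x_1)·x_1*.
Numerically x_2/x_1 = 0.800411, so x_1* = 36/(2 + 2.32·0.800411) = 9.3338 and x_2* = 0.800411·9.3338 = 7.4709.
At M' = 90: x_2* = 18.6772. Change: 18.6772 − 7.4709 = 11.2063.

Δx_2* = 11.2063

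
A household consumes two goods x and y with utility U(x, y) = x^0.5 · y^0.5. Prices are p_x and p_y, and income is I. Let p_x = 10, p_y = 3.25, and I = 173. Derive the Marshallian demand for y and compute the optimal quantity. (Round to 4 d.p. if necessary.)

y* = 26.6154

Demand: x*(p_x,p_y,I) = 0.5·I/p_x and y* = 0.5·I/p_y.
At p_x=10, p_y=3.25, I=173: y* = 0.5·173/3.25 = 26.6154.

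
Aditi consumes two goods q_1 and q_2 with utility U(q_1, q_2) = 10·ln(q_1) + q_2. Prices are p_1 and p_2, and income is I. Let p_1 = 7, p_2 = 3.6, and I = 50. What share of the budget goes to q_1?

So q_1*(p_1,p_2) = 10·p_2/p_1, independent of income; and q_2* = (I − 10·p_2)/p_2.
At the given prices: q_1* = 10·3.6/7 = 5.1429, and q_2* = 3.8889.
Expenditure on q_1: 7·5.1429 = 36; share = 0.72.

share on q_1 = 0.72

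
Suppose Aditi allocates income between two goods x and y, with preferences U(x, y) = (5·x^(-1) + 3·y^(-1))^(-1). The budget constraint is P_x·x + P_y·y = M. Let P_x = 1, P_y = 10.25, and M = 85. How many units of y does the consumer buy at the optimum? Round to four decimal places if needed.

y* = 5.9097

With the ratio pinned down, the budget gives x* = M/(P_x + P_y·(y/x)) and y* = (y/x)·x*.
Numerically y/x = 0.241943, so x* = 85/(1 + 10.25·0.241943) = 24.4259 and y* = 0.241943·24.4259 = 5.9097.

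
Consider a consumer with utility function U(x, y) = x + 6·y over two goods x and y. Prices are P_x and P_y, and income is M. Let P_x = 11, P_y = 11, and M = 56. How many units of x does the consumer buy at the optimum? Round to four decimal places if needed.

x* = 0

Perfect substitutes: compare marginal utility per dollar. 1/P_x vs 6/P_y → 0.0909 vs 0.5455.
y gives more utility per dollar, so spend all income on y: y* = M/P_y, x* = 0.
Numerically: x* = 0, y* = 5.0909.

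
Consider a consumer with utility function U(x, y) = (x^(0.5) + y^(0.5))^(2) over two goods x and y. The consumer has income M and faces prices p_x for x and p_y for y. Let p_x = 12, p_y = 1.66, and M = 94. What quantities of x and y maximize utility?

MU_x ∝ x^(-0.5), MU_y ∝ y^(-0.5), so MRS = (y/x)^(0.5) = p_x/p_y.
Hence y/x = (p_x/p_y)^(1/(0.5)), i.e. raised to the 2 power.
Substitute y = (y/x)·x into the budget: x* = M/(p_x + p_y·(y/x)).
Numerically y/x = 52.257222, so x* = 94/(12 + 1.66·52.257222) = 0.9519 and y* = 52.257222·0.9519 = 49.7451.

x* = 0.9519, y* = 49.7451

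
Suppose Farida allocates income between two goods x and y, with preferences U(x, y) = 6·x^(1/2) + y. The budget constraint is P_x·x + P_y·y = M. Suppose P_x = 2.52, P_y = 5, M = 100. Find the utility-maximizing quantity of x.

Utility is quasi-linear in y; the FOC for x is 3/√x = P_x/P_y.
Solve: √x = 3·P_y/P_x, so x*(P_x,P_y) = (3·P_y/P_x)², and y* = (M − P_x·x*)/P_y.
Plugging in: x* = (3·5/2.52)² = 35.4308.

x* = 35.4308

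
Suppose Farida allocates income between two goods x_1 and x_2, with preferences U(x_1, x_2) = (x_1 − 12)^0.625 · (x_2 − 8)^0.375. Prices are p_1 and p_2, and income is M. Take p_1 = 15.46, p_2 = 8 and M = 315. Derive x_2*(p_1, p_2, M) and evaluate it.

This is Cobb-Douglas in (x_1−12, x_2−8): tangency gives 0.625·p_2·(x_2−8) = 0.375·p_1·(x_1−12).
Substituting into the budget: x_1* = 12 + 0.625·(M − 12·p_1 − 8·p_2)/p_1, and x_2* = 8 + 0.375·(…)/p_2.
Discretionary income = 315 − 12·15.46 − 8·8 = 65.48; x_2* = 8 + 0.375·65.48/8 = 11.0694.

x_2* = 11.0694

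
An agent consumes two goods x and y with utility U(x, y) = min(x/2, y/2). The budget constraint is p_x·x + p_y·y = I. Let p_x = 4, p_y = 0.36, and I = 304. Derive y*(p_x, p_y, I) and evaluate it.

y* = 69.7248

With perfect complements, no substitution: consume in ratio x:y = 2:2.
Budget: p_x·x + p_y·x = I, so (2·p_x + 2·p_y)·x = 2·I.
Demand: x*(p_x,p_y,I) = 2·I/(2·p_x + 2·p_y), y* = 2·I/(2·p_x + 2·p_y).
Here 2·4 + 2·0.36 = 8.72, giving y* = 69.7248.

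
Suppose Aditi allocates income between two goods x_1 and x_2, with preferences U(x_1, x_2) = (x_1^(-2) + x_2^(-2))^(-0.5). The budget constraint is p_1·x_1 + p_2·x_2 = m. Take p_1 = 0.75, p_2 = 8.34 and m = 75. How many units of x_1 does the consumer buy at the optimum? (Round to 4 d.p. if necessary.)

MU_x_1 ∝ x_1^(-3), MU_x_2 ∝ x_2^(-3), so MRS = (x_2/x_1)^(3) = p_1/p_2.
Solve for the ratio: x_2/x_1 = [p_1/p_2]^(1/3).
Substitute x_2 = (x_2/x_1)·x_1 into the budget: x_1* = m/(p_1 + p_2·(x_2/x_1)).
Numerically x_2/x_1 = 0.448021, so x_1* = 75/(0.75 + 8.34·0.448021) = 16.7168.

x_1* = 16.7168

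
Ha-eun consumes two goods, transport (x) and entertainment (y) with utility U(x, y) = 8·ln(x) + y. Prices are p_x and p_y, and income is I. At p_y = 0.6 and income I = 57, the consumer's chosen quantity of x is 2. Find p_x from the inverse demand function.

MU_x = 8/x, MU_y = 1. Tangency: 8/x = p_x/p_y.
So x*(p_x,p_y) = 8·p_y/p_x, independent of income; and y* = (I − 8·p_y)/p_y.
Set x* = 2 in the demand function and solve for p_x: p_x = 2.4.

p_x = 2.4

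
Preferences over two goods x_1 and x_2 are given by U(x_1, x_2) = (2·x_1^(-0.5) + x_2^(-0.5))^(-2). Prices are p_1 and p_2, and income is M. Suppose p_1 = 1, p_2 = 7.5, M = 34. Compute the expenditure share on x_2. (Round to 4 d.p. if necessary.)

MRS = MU_x_1/MU_x_2 = 2·(x_2/x_1)^(1.5). Set equal to p_1/p_2.
Solve for the ratio: x_2/x_1 = [(1/2)·p_1/p_2]^(2/3).
With the ratio pinned down, the budget gives x_1* = M/(p_1 + p_2·(x_2/x_1)) and x_2* = (x_2/x_1)·x_1*.
Numerically x_2/x_1 = 0.164414, so x_1* = 34/(1 + 7.5·0.164414) = 15.2254 and x_2* = 0.164414·15.2254 = 2.5033.
Expenditure on x_2: 7.5·2.5033 = 18.7746; share = 0.5522.

share on x_2 = 0.5522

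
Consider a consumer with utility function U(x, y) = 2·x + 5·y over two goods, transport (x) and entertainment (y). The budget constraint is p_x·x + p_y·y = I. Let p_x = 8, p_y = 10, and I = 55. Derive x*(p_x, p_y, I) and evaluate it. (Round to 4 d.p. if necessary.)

Linear utility — the consumer picks whichever good has higher MU/price: 2/8 = 0.25 vs 5/10 = 0.5.
y gives more utility per dollar, so spend all income on y: y* = I/p_y, x* = 0.
Numerically: x* = 0, y* = 5.5.

x* = 0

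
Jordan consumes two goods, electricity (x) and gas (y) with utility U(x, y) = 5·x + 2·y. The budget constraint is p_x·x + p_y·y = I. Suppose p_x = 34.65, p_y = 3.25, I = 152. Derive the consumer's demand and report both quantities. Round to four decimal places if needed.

x* = 0, y* = 46.7692

Linear utility — the consumer picks whichever good has higher MU/price: 5/34.65 = 0.1443 vs 2/3.25 = 0.6154.
y gives more utility per dollar, so spend all income on y: y* = I/p_y, x* = 0.
Numerically: x* = 0, y* = 46.7692.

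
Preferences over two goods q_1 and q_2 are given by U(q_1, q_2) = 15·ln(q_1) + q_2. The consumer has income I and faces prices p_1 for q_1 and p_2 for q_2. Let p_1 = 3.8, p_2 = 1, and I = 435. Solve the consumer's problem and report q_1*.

Set MRS = p_1/p_2: (15/q_1)/1 = p_1/p_2.
So q_1*(p_1,p_2) = 15·p_2/p_1, independent of income; and q_2* = (I − 15·p_2)/p_2.
At the given prices: q_1* = 15·1/3.8 = 3.9474.

q_1* = 3.9474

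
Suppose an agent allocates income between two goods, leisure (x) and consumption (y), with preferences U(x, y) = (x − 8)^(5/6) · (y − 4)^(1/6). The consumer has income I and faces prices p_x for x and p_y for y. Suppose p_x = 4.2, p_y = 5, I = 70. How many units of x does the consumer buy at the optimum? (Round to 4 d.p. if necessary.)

MRS = 5·(y−4)/(x−8). Tangency with p_x/p_y gives y−4 = (1/5)·(p_x/p_y)·(x−8).
After buying the subsistence bundle (8, 4), a share 5/6 of the remaining income goes to x: x* = 8 + 5/6·(I − 8p_x − 4p_y)/p_x.
Discretionary income = 70 − 8·4.2 − 4·5 = 16.4; x* = 8 + 5/6·16.4/4.2 = 11.254.

x* = 11.254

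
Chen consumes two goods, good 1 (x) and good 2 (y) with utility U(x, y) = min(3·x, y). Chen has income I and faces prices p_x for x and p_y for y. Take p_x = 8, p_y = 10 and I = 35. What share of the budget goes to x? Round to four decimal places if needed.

With perfect complements, no substitution: consume in ratio x:y = 1:3.
Budget: p_x·x + p_y·3·x = I, so (p_x + 3·p_y)·x = I.
Demand: x*(p_x,p_y,I) = I/(p_x + 3·p_y), y* = 3·I/(p_x + 3·p_y).
Here 8 + 3·10 = 38, giving x* = 0.9211 and y* = 2.7632.
Expenditure on x: 8·0.9211 = 7.3684; share = 0.2105.

share on x = 0.2105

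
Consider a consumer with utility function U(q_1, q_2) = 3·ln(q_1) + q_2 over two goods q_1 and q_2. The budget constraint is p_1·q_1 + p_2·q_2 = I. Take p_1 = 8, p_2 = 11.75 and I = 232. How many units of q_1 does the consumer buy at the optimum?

q_1* = 4.4062

So q_1*(p_1,p_2) = 3·p_2/p_1, independent of income; and q_2* = (I − 3·p_2)/p_2.
At the given prices: q_1* = 3·11.75/8 = 4.4062.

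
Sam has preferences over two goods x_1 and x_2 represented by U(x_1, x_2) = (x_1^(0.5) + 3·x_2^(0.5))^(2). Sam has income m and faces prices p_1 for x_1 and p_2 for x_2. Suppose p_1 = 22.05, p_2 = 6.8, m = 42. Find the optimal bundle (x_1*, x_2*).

x_1* = 0.0631, x_2* = 5.9718

MRS = MU_x_1/MU_x_2 = (1/3)·(x_2/x_1)^(0.5). Set equal to p_1/p_2.
Hence x_2/x_1 = (3·p_1/p_2)^(1/(0.5)), i.e. raised to the 2 power.
With the ratio pinned down, the budget gives x_1* = m/(p_1 + p_2·(x_2/x_1)) and x_2* = (x_2/x_1)·x_1*.
Numerically x_2/x_1 = 94.63284, so x_1* = 42/(22.05 + 6.8·94.63284) = 0.0631 and x_2* = 94.63284·0.0631 = 5.9718.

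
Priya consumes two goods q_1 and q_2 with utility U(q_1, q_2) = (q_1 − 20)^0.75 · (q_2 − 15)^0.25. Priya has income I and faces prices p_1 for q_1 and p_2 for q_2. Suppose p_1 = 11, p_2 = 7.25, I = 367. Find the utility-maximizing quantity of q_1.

q_1* = 22.608

MRS = 3·(q_2−15)/(q_1−20). Tangency with p_1/p_2 gives q_2−15 = (1/3)·(p_1/p_2)·(q_1−20).
Substituting into the budget: q_1* = 20 + 0.75·(I − 20·p_1 − 15·p_2)/p_1, and q_2* = 15 + 0.25·(…)/p_2.
Discretionary income = 367 − 20·11 − 15·7.25 = 38.25; q_1* = 20 + 0.75·38.25/11 = 22.608.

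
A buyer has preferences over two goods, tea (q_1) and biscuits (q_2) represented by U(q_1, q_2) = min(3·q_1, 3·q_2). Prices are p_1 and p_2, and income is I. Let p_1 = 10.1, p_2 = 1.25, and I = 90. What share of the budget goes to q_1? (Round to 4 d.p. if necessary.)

share on q_1 = 0.8899

Leontief preferences: the optimum is at the kink where q_1/3 = q_2/3, i.e. q_2 = q_1.
Budget: p_1·q_1 + p_2·q_1 = I, so (3·p_1 + 3·p_2)·q_1 = 3·I.
Demand: q_1*(p_1,p_2,I) = 3·I/(3·p_1 + 3·p_2), q_2* = 3·I/(3·p_1 + 3·p_2).
Here 3·10.1 + 3·1.25 = 34.05, giving q_1* = 7.9295 and q_2* = 7.9295.
Expenditure on q_1: 10.1·7.9295 = 80.0881; share = 0.8899.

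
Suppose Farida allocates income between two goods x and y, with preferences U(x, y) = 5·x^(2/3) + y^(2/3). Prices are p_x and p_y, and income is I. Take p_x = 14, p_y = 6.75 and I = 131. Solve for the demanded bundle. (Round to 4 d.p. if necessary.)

x* = 9.0458, y* = 0.6457

From the CES first-order condition, 5·(y/x)^(1/3) = p_x/p_y.
Solve for the ratio: y/x = [(1/5)·p_x/p_y]^(3).
With the ratio pinned down, the budget gives x* = I/(p_x + p_y·(y/x)) and y* = (y/x)·x*.
Numerically y/x = 0.071378, so x* = 131/(14 + 6.75·0.071378) = 9.0458 and y* = 0.071378·9.0458 = 0.6457.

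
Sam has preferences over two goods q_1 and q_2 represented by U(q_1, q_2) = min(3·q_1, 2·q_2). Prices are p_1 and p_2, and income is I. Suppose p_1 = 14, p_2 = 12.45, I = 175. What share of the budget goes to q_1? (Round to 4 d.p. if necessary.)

share on q_1 = 0.4285

Leontief preferences: the optimum is at the kink where q_1/2 = q_2/3, i.e. q_2 = (3/2)·q_1.
Budget: p_1·q_1 + p_2·(3/2)·q_1 = I, so (2·p_1 + 3·p_2)·q_1 = 2·I.
Demand: q_1*(p_1,p_2,I) = 2·I/(2·p_1 + 3·p_2), q_2* = 3·I/(2·p_1 + 3·p_2).
Here 2·14 + 3·12.45 = 65.35, giving q_1* = 5.3558 and q_2* = 8.0337.
Expenditure on q_1: 14·5.3558 = 74.9809; share = 0.4285.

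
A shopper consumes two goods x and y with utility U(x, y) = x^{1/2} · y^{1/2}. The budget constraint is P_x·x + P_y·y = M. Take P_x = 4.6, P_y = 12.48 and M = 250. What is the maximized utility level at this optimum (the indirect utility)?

Tangency: MRS = y/x = P_x/P_y.
So 0.5·P_y·y = 0.5·P_x·x; combined with the budget, a share 0.5 of income goes to x.
Demand: x*(P_x,P_y,M) = 0.5·M/P_x and y* = 0.5·M/P_y.
At P_x=4.6, P_y=12.48, M=250: x* = 0.5·250/4.6 = 27.1739, y* = 10.016.
Utility at the optimum: U(27.1739, 10.016) = 16.4977.

V = 16.4977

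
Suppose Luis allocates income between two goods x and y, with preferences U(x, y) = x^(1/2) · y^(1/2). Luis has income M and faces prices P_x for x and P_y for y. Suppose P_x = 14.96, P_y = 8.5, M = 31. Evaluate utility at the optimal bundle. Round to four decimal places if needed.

V = 1.3745

Tangency: MRS = y/x = P_x/P_y.
So 0.5·P_y·y = 0.5·P_x·x; combined with the budget, a share 0.5 of income goes to x.
Demand: x*(P_x,P_y,M) = 0.5·M/P_x and y* = 0.5·M/P_y.
At P_x=14.96, P_y=8.5, M=31: x* = 0.5·31/14.96 = 1.0361, y* = 1.8235.
Utility at the optimum: U(1.0361, 1.8235) = 1.3745.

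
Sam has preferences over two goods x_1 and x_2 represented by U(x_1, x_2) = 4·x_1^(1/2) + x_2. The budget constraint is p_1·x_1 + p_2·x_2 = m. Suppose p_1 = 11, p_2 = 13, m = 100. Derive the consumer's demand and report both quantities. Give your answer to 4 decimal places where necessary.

Thus x_1* = (2·p_2/p_1)² — independent of m — with the rest of income spent on x_2.
Plugging in: x_1* = (2·13/11)² = 5.5868, x_2* = 2.965.

x_1* = 5.5868, x_2* = 2.965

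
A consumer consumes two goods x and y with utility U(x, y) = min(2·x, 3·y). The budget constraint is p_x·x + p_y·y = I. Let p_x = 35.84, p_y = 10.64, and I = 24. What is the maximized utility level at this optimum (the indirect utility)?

With perfect complements, no substitution: consume in ratio x:y = 3:2.
Budget: p_x·x + p_y·(2/3)·x = I, so (3·p_x + 2·p_y)·x = 3·I.
Demand: x*(p_x,p_y,I) = 3·I/(3·p_x + 2·p_y), y* = 2·I/(3·p_x + 2·p_y).
Here 3·35.84 + 2·10.64 = 128.8, giving x* = 0.559 and y* = 0.3727.
Utility at the optimum: U(0.559, 0.3727) = 1.118.

V = 1.118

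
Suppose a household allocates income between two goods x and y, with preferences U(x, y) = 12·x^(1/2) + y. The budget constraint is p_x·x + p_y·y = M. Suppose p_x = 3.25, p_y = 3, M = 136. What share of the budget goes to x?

MU_x = 6/√x, MU_y = 1. Tangency: 6/√x = p_x/p_y.
Thus x* = (6·p_y/p_x)² — independent of M — with the rest of income spent on y.
Plugging in: x* = (6·3/3.25)² = 30.6746, y* = 12.1026.
Expenditure on x: 3.25·30.6746 = 99.6923; share = 0.733.

share on x = 0.733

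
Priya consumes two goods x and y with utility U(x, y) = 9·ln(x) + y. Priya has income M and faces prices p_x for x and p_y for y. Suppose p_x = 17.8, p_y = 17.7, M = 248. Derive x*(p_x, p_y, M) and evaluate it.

x* = 8.9494

Set MRS = p_x/p_y: (9/x)/1 = p_x/p_y.
So x*(p_x,p_y) = 9·p_y/p_x, independent of income; and y* = (M − 9·p_y)/p_y.
At the given prices: x* = 9·17.7/17.8 = 8.9494.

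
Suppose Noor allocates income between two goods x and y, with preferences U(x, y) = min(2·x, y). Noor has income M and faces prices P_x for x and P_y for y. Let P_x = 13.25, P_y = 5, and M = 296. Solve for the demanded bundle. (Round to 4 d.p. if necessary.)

Leontief preferences: the optimum is at the kink where x/1 = y/2, i.e. y = 2·x.
Budget: P_x·x + P_y·2·x = M, so (P_x + 2·P_y)·x = M.
Demand: x*(P_x,P_y,M) = M/(P_x + 2·P_y), y* = 2·M/(P_x + 2·P_y).
Here 13.25 + 2·5 = 23.25, giving x* = 12.7312 and y* = 25.4624.

x* = 12.7312, y* = 25.4624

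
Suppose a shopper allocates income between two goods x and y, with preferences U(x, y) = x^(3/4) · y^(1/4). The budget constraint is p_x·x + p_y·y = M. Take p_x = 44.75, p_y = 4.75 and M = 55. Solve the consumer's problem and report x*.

x* = 0.9218

Demand: x*(p_x,p_y,M) = 0.75·M/p_x and y* = 0.25·M/p_y.
At p_x=44.75, p_y=4.75, M=55: x* = 0.75·55/44.75 = 0.9218.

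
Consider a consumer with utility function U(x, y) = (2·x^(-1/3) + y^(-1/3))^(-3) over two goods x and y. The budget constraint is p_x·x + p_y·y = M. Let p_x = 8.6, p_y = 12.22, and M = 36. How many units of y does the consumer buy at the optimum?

y* = 1.1597

MU_x ∝ 2·x^(-4/3), MU_y ∝ y^(-4/3), so MRS = 2·(y/x)^(4/3) = p_x/p_y.
Solve for the ratio: y/x = [(1/2)·p_x/p_y]^(0.75).
With the ratio pinned down, the budget gives x* = M/(p_x + p_y·(y/x)) and y* = (y/x)·x*.
Numerically y/x = 0.456876, so x* = 36/(8.6 + 12.22·0.456876) = 2.5382 and y* = 0.456876·2.5382 = 1.1597.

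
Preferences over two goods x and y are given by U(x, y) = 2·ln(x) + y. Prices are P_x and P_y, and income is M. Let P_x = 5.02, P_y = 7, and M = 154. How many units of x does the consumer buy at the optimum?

x* = 2.7888

Set MRS = P_x/P_y: (2/x)/1 = P_x/P_y.
So x*(P_x,P_y) = 2·P_y/P_x, independent of income; and y* = (M − 2·P_y)/P_y.
At the given prices: x* = 2·7/5.02 = 2.7888.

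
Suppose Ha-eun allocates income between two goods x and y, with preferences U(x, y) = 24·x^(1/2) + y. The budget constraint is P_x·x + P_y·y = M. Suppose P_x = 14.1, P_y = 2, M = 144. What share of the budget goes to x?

share on x = 0.2837

Solve: √x = 12·P_y/P_x, so x*(P_x,P_y) = (12·P_y/P_x)², and y* = (M − P_x·x*)/P_y.
Plugging in: x* = (12·2/14.1)² = 2.8972, y* = 51.5745.
Expenditure on x: 14.1·2.8972 = 40.8511; share = 0.2837.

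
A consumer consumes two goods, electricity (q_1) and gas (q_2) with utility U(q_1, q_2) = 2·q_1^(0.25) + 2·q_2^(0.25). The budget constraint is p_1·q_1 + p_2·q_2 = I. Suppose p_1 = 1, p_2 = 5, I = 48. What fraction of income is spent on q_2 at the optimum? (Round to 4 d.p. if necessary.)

From the CES first-order condition, (q_2/q_1)^(0.75) = p_1/p_2.
Solve for the ratio: q_2/q_1 = [p_1/p_2]^(4/3).
Substitute q_2 = (q_2/q_1)·q_1 into the budget: q_1* = I/(p_1 + p_2·(q_2/q_1)).
Numerically q_2/q_1 = 0.116961, so q_1* = 48/(1 + 5·0.116961) = 30.2877 and q_2* = 0.116961·30.2877 = 3.5425.
Expenditure on q_2: 5·3.5425 = 17.7123; share = 0.369.

share on q_2 = 0.369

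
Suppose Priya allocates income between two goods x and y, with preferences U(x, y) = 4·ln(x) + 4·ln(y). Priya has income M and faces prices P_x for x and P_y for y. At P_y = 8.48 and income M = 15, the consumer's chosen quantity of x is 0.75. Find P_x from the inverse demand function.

P_x = 10

Tangency: MRS = y/x = P_x/P_y.
Rearranging, P_y·y = P_x·x. Substituting into the budget gives P_x·x·(1 + 1) = M.
Demand: x*(P_x,P_y,M) = 0.5·M/P_x and y* = 0.5·M/P_y.
Set x* = 0.75 in the demand function and solve for P_x: P_x = 10.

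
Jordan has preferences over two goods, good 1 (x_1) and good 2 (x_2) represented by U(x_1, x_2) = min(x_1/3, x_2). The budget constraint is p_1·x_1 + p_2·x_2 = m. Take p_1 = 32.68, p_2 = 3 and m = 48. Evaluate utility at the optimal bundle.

V = 0.4751

With perfect complements, no substitution: consume in ratio x_1:x_2 = 3:1.
Budget: p_1·x_1 + p_2·(1/3)·x_1 = m, so (3·p_1 + p_2)·x_1 = 3·m.
Demand: x_1*(p_1,p_2,m) = 3·m/(3·p_1 + p_2), x_2* = m/(3·p_1 + p_2).
Here 3·32.68 + 3 = 101.04, giving x_1* = 1.4252 and x_2* = 0.4751.
Utility at the optimum: U(1.4252, 0.4751) = 0.4751.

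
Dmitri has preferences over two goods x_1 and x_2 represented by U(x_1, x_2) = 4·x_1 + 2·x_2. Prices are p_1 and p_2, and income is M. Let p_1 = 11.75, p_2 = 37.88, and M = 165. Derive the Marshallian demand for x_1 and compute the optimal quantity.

Linear utility — the consumer picks whichever good has higher MU/price: 4/11.75 = 0.3404 vs 2/37.88 = 0.0528.
x_1 gives more utility per dollar, so spend all income on x_1: x_1* = M/p_1, x_2* = 0.
Numerically: x_1* = 14.0426, x_2* = 0.

x_1* = 14.0426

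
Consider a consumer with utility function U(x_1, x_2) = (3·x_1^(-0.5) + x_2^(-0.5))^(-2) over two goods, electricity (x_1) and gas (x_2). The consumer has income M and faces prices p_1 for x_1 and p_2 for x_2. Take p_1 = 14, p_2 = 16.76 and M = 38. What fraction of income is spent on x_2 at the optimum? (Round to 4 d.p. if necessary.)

MU_x_1 ∝ 3·x_1^(-1.5), MU_x_2 ∝ x_2^(-1.5), so MRS = 3·(x_2/x_1)^(1.5) = p_1/p_2.
Hence x_2/x_1 = ((1/3)·p_1/p_2)^(1/(1.5)), i.e. raised to the 2/3 power.
Substitute x_2 = (x_2/x_1)·x_1 into the budget: x_1* = M/(p_1 + p_2·(x_2/x_1)).
Numerically x_2/x_1 = 0.426405, so x_1* = 38/(14 + 16.76·0.426405) = 1.797 and x_2* = 0.426405·1.797 = 0.7662.
Expenditure on x_2: 16.76·0.7662 = 12.8422; share = 0.338.

share on x_2 = 0.338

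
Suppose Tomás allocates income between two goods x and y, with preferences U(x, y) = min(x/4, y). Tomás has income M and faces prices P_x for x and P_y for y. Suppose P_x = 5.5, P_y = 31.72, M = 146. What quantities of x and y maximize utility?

With perfect complements, no substitution: consume in ratio x:y = 4:1.
Budget: P_x·x + P_y·(1/4)·x = M, so (4·P_x + P_y)·x = 4·M.
Demand: x*(P_x,P_y,M) = 4·M/(4·P_x + P_y), y* = M/(4·P_x + P_y).
Here 4·5.5 + 31.72 = 53.72, giving x* = 10.8712 and y* = 2.7178.

x* = 10.8712, y* = 2.7178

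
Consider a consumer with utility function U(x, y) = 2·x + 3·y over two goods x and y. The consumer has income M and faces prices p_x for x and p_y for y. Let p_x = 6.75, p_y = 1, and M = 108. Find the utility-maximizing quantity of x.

Perfect substitutes: compare marginal utility per dollar. 2/p_x vs 3/p_y → 0.2963 vs 3.
y gives more utility per dollar, so spend all income on y: y* = M/p_y, x* = 0.
Numerically: x* = 0, y* = 108.

x* = 0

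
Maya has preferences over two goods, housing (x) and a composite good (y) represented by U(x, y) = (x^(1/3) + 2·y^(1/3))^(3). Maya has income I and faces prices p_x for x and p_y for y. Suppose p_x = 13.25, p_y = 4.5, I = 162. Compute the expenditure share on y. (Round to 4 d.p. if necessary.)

From the CES first-order condition, (1/2)·(y/x)^(2/3) = p_x/p_y.
Solve for the ratio: y/x = [2·p_x/p_y]^(1.5).
Substitute y = (y/x)·x into the budget: x* = I/(p_x + p_y·(y/x)).
Numerically y/x = 14.290586, so x* = 162/(13.25 + 4.5·14.290586) = 2.0888 and y* = 14.290586·2.0888 = 29.8497.
Expenditure on y: 4.5·29.8497 = 134.3238; share = 0.8292.

share on y = 0.8292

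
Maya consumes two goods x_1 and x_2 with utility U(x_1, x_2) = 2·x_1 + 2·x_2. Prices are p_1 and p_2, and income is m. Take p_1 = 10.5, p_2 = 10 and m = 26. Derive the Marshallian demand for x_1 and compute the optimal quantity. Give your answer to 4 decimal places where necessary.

Linear utility — the consumer picks whichever good has higher MU/price: 2/10.5 = 0.1905 vs 2/10 = 0.2.
x_2 gives more utility per dollar, so spend all income on x_2: x_2* = m/p_2, x_1* = 0.
Numerically: x_1* = 0, x_2* = 2.6.

x_1* = 0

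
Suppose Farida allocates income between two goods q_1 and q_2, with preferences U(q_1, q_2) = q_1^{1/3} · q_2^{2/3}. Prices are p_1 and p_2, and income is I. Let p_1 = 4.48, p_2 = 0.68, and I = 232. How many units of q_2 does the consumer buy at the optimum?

q_2* = 227.451

Tangency: MRS = (1/2)·q_2/q_1 = p_1/p_2.
So 1/3·p_2·q_2 = 2/3·p_1·q_1; combined with the budget, a share 1/3 of income goes to q_1.
Demand: q_1*(p_1,p_2,I) = 1/3·I/p_1 and q_2* = 2/3·I/p_2.
At p_1=4.48, p_2=0.68, I=232: q_2* = 2/3·232/0.68 = 227.451.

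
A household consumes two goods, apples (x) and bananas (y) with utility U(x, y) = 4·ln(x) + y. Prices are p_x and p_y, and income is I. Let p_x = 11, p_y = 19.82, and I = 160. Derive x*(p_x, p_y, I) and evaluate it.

x* = 7.2073

Set MRS = p_x/p_y: (4/x)/1 = p_x/p_y.
So x*(p_x,p_y) = 4·p_y/p_x, independent of income; and y* = (I − 4·p_y)/p_y.
At the given prices: x* = 4·19.82/11 = 7.2073.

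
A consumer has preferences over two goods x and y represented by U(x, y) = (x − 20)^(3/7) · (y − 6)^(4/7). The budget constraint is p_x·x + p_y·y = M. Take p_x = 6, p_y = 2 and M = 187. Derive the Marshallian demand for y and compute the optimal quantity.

Let x' = x−20, y' = y−6. MRS = (3/4)·y'/x' = p_x/p_y.
After buying the subsistence bundle (20, 6), a share 3/7 of the remaining income goes to x: x* = 20 + 3/7·(M − 20p_x − 6p_y)/p_x.
Discretionary income = 187 − 20·6 − 6·2 = 55; y* = 6 + 4/7·55/2 = 21.7143.

y* = 21.7143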